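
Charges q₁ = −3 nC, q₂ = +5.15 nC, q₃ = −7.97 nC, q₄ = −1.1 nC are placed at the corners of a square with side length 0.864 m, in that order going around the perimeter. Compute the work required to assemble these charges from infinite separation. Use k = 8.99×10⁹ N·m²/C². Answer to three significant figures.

The assembly work is the sum of pairwise potential energies, U = Σ_{i<j} kqᵢqⱼ/rᵢⱼ.
The four side pairs have separation 0.864 m and the two diagonal pairs 1.22 m.
Summing all 6 pair terms gives U = -3.28×10⁻⁷ J.

-3.28×10⁻⁷ J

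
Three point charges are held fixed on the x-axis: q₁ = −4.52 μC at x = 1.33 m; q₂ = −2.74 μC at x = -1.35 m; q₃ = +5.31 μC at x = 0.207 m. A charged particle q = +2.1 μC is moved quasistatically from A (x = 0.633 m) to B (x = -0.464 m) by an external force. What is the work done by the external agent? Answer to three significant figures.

For quasistatic motion the external work equals the change in potential energy: W_ext = qΔV = q(V_B − V_A).
At A: distances to the source charges are 0.697 m, 1.98 m, 0.426 m; V_A = Σ kqᵢ/rᵢ = 4.13×10⁴ V.
At B: distances to the source charges are 1.79 m, 0.886 m, 0.671 m; V_B = Σ kqᵢ/rᵢ = 2.07×10⁴ V.
ΔV = V_B − V_A = -2.06×10⁴ V.
W_ext = qΔV = (2.10×10⁻⁶ C)(-2.06×10⁴ V) = -0.0434 J.

-0.0434 J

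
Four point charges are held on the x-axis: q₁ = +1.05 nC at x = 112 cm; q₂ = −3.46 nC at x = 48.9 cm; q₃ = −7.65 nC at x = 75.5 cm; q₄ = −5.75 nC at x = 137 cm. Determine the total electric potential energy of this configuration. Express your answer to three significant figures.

1.27×10⁻⁶ J

The work to assemble the configuration equals its total potential energy, U = Σ kqᵢqⱼ/rᵢⱼ over all pairs.
Pair separations: r₁₂ = 0.631 m, r₁₃ = 0.365 m, r₁₄ = 0.250 m, r₂₃ = 0.266 m, r₂₄ = 0.881 m, r₃₄ = 0.615 m.
Summing all 6 pair terms gives U = 1.27×10⁻⁶ J.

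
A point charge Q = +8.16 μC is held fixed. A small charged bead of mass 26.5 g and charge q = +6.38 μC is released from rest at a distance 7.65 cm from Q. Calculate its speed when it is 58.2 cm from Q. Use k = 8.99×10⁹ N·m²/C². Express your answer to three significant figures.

20.0 m/s

Only the electrostatic force acts, so mechanical energy is conserved: ½mv² = U₁ − U₂ = kQq(1/r₁ − 1/r₂).
U₁ − U₂ = (8.99×10⁹ N·m²/C²)(8.16×10⁻⁶ C)(6.38×10⁻⁶ C)(1/0.0765 − 1/0.582) = 5.31 J.
v = √(2·5.31/0.0265) = 20.0 m/s.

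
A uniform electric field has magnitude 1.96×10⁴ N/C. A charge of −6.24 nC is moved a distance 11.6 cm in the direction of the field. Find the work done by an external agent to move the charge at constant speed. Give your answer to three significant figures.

The potential change for a displacement 11.6 cm in the direction of the field is ΔV = −Ed = -2270 V.
W_ext = qΔV = 1.42×10⁻⁵ J.

1.42×10⁻⁵ J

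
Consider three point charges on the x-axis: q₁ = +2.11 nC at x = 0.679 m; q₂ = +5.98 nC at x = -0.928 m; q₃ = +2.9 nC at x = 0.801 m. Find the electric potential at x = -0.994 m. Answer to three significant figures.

840 V

The total potential is the scalar sum of each charge's contribution, V = Σ kqᵢ/rᵢ.
Distances from the field point to each charge: r₁ = 1.67 m, r₂ = 0.0660 m, r₃ = 1.79 m.
V = k[(2.11×10⁻⁹)/(1.67) + (5.98×10⁻⁹)/(0.0660) + (2.90×10⁻⁹)/(1.79)] = 840 V.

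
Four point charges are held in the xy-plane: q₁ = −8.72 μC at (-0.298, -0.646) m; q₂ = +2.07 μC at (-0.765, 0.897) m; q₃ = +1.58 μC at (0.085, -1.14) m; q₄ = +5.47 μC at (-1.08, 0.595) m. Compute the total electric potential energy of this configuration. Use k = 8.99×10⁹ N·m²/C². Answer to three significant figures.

-0.307 J

The work to assemble the configuration equals its total potential energy, U = Σ kqᵢqⱼ/rᵢⱼ over all pairs.
Pair separations: r₁₂ = 1.61 m, r₁₃ = 0.625 m, r₁₄ = 1.47 m, r₂₃ = 2.21 m, r₂₄ = 0.436 m, r₃₄ = 2.09 m.
Summing all 6 pair terms gives U = -0.307 J.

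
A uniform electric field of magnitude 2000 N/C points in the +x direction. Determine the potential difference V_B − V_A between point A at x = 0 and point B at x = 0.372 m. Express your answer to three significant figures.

-744 V

In a uniform field, potential decreases in the direction of E: V_B − V_A = −E·Δx.
V_B − V_A = −(2000 V/m)(0.372 m) = -744 V.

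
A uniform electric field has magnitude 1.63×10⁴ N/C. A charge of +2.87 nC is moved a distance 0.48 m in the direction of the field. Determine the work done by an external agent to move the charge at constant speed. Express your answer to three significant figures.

-2.25×10⁻⁵ J

The potential change for a displacement 0.48 m in the direction of the field is ΔV = −Ed = -7820 V.
W_ext = qΔV = -2.25×10⁻⁵ J.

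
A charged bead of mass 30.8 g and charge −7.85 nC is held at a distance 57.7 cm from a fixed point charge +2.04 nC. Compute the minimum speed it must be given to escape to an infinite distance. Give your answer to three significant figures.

4.03×10⁻³ m/s

To just escape, total mechanical energy must reach zero at infinity: ½mv²_min + U = 0, so ½mv²_min = −U = |kQq|/r.
|U| = |kQq|/r = (8.99×10⁹ N·m²/C²)(2.04×10⁻⁹)(7.85×10⁻⁹)/(0.577) = 2.50×10⁻⁷ J.
v_min = √(2|U|/m) = √(2·2.50×10⁻⁷/0.0308) = 4.03×10⁻³ m/s.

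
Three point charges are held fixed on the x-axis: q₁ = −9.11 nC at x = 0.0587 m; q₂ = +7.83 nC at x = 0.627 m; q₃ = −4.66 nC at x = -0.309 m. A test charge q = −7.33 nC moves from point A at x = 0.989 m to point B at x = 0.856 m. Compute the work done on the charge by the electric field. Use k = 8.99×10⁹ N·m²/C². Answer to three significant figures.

The work done by the electric force is W_field = −ΔU = −q(V_B − V_A) = q(V_A − V_B).
At A: distances to the source charges are 0.930 m, 0.362 m, 1.30 m; V_A = Σ kqᵢ/rᵢ = 74.1 V.
At B: distances to the source charges are 0.797 m, 0.229 m, 1.17 m; V_B = Σ kqᵢ/rᵢ = 169 V.
ΔV = V_B − V_A = 94.6 V.
W_field = −qΔV = −(-7.33×10⁻⁹ C)(94.6 V) = 6.93×10⁻⁷ J.

6.93×10⁻⁷ J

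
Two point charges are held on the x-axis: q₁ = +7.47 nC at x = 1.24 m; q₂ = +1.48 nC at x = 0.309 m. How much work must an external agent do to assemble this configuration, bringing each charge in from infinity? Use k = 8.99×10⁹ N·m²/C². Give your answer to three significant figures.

1.07×10⁻⁷ J

The assembly work is the sum of pairwise potential energies, U = Σ_{i<j} kqᵢqⱼ/rᵢⱼ.
Pair separations: r₁₂ = 0.931 m.
U = (1.07×10⁻⁷) = 1.07×10⁻⁷ J.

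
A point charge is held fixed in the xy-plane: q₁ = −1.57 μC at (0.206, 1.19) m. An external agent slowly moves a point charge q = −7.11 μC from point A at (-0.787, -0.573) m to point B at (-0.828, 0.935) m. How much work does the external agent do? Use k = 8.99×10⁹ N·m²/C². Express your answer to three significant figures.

0.0446 J

For quasistatic motion the external work equals the change in potential energy: W_ext = qΔV = q(V_B − V_A).
At A: distance to the source charge is 2.02 m; V_A = kq₁/r = -6980 V.
At B: distance to the source charge is 1.06 m; V_B = kq₁/r = -1.33×10⁴ V.
ΔV = V_B − V_A = -6280 V.
W_ext = qΔV = (-7.11×10⁻⁶ C)(-6280 V) = 0.0446 J.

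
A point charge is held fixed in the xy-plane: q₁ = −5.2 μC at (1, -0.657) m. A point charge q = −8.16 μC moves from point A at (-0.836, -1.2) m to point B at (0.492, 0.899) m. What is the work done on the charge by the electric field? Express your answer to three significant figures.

-0.0338 J

The work done by the electric force is W_field = −ΔU = −q(V_B − V_A) = q(V_A − V_B).
At A: distance to the source charge is 1.91 m; V_A = kq₁/r = -2.44×10⁴ V.
At B: distance to the source charge is 1.64 m; V_B = kq₁/r = -2.86×10⁴ V.
ΔV = V_B − V_A = -4140 V.
W_field = −qΔV = −(-8.16×10⁻⁶ C)(-4140 V) = -0.0338 J.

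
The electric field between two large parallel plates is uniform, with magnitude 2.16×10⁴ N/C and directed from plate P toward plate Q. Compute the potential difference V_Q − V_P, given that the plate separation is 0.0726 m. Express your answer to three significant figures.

In a uniform field, potential decreases in the direction of E: ΔV = −E·d for a displacement d parallel to E.
Going from P to Q is a displacement of 0.0726 m along the field, so V_Q − V_P = −Ed = -1570 V.

-1570 V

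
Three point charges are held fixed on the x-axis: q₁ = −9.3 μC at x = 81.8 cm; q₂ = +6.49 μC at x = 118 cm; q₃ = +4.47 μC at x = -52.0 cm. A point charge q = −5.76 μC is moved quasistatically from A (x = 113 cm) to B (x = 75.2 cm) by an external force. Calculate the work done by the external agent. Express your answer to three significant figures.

11.6 J

For quasistatic motion the external work equals the change in potential energy: W_ext = qΔV = q(V_B − V_A).
At A: distances to the source charges are 0.312 m, 0.0500 m, 1.65 m; V_A = Σ kqᵢ/rᵢ = 9.23×10⁵ V.
At B: distances to the source charges are 0.0660 m, 0.428 m, 1.27 m; V_B = Σ kqᵢ/rᵢ = -1.10×10⁶ V.
ΔV = V_B − V_A = -2.02×10⁶ V.
W_ext = qΔV = (-5.76×10⁻⁶ C)(-2.02×10⁶ V) = 11.6 J.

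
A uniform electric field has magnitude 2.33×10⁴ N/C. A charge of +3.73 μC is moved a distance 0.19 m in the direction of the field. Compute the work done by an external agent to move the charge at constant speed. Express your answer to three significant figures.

-0.0165 J

The potential change for a displacement 0.19 m in the direction of the field is ΔV = −Ed = -4430 V.
W_ext = qΔV = -0.0165 J.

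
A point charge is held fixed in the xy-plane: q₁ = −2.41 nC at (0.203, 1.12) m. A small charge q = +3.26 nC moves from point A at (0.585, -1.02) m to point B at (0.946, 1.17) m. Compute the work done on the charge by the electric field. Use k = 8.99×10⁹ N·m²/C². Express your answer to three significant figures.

6.24×10⁻⁸ J

The work done by the electric force is W_field = −ΔU = −q(V_B − V_A) = q(V_A − V_B).
At A: distance to the source charge is 2.17 m; V_A = kq₁/r = -9.97 V.
At B: distance to the source charge is 0.745 m; V_B = kq₁/r = -29.1 V.
ΔV = V_B − V_A = -19.1 V.
W_field = −qΔV = −(3.26×10⁻⁹ C)(-19.1 V) = 6.24×10⁻⁸ J.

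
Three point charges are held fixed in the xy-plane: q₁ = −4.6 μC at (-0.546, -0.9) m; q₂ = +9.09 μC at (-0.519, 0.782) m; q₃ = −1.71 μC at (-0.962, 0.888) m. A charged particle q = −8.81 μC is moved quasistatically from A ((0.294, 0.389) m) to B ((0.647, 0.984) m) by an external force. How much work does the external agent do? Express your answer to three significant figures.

0.0993 J

For quasistatic motion the external work equals the change in potential energy: W_ext = qΔV = q(V_B − V_A).
At A: distances to the source charges are 1.54 m, 0.903 m, 1.35 m; V_A = Σ kqᵢ/rᵢ = 5.22×10⁴ V.
At B: distances to the source charges are 2.23 m, 1.18 m, 1.61 m; V_B = Σ kqᵢ/rᵢ = 4.10×10⁴ V.
ΔV = V_B − V_A = -1.13×10⁴ V.
W_ext = qΔV = (-8.81×10⁻⁶ C)(-1.13×10⁴ V) = 0.0993 J.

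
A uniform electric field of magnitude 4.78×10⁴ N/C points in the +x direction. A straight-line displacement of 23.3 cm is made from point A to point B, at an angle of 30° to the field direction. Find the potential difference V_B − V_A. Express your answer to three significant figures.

Only the component of displacement along E changes the potential: ΔV = −E·d·cosθ.
ΔV = −(4.78×10⁴ V/m)(0.233 m)cos30° = -9650 V.

-9650 V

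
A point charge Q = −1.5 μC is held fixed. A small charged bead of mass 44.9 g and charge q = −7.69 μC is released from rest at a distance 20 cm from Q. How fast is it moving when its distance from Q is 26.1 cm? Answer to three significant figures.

2.32 m/s

Only the electrostatic force acts, so mechanical energy is conserved: ½mv² = U₁ − U₂ = kQq(1/r₁ − 1/r₂).
U₁ − U₂ = (8.99×10⁹ N·m²/C²)(-1.50×10⁻⁶ C)(-7.69×10⁻⁶ C)(1/0.200 − 1/0.261) = 0.121 J.
v = √(2·0.121/0.0449) = 2.32 m/s.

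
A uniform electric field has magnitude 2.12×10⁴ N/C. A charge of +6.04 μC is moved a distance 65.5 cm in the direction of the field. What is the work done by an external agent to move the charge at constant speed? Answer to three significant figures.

The potential change for a displacement 65.5 cm in the direction of the field is ΔV = −Ed = -1.39×10⁴ V.
W_ext = qΔV = -0.0839 J.

-0.0839 J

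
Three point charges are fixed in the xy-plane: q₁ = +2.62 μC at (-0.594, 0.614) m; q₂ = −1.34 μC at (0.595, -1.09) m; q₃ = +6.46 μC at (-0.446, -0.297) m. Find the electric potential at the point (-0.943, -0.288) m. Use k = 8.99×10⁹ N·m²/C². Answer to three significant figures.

1.34×10⁵ V

Electric potential is a scalar, so the contributions from each charge add algebraically: V = Σ kqᵢ/rᵢ.
Distances from the field point to each charge: r₁ = 0.967 m, r₂ = 1.73 m, r₃ = 0.497 m.
V = k[(2.62×10⁻⁶)/(0.967) + (-1.34×10⁻⁶)/(1.73) + (6.46×10⁻⁶)/(0.497)] = 1.34×10⁵ V.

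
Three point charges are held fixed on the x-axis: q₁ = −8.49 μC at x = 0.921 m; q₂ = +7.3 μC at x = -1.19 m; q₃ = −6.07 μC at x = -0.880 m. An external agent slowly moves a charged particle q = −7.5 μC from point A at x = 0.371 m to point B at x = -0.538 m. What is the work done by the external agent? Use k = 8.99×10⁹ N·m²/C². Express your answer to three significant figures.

-0.219 J

For quasistatic motion the external work equals the change in potential energy: W_ext = qΔV = q(V_B − V_A).
At A: distances to the source charges are 0.550 m, 1.56 m, 1.25 m; V_A = Σ kqᵢ/rᵢ = -1.40×10⁵ V.
At B: distances to the source charges are 1.46 m, 0.652 m, 0.342 m; V_B = Σ kqᵢ/rᵢ = -1.11×10⁵ V.
ΔV = V_B − V_A = 2.91×10⁴ V.
W_ext = qΔV = (-7.50×10⁻⁶ C)(2.91×10⁴ V) = -0.219 J.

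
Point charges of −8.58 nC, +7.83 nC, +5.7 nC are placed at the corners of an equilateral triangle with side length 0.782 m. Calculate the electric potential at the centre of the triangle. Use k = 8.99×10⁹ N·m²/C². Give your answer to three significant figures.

The total potential is the scalar sum of each charge's contribution, V = Σ kqᵢ/rᵢ.
The distance from each vertex to the centroid is a/√3 = 0.451 m.
V = k[(-8.58×10⁻⁹)/(0.451) + (7.83×10⁻⁹)/(0.451) + (5.70×10⁻⁹)/(0.451)] = 98.6 V.

98.6 V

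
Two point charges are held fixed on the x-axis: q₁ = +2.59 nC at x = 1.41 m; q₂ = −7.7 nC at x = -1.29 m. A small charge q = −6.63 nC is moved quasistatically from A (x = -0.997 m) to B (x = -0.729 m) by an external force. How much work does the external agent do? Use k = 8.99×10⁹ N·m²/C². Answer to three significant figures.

-7.56×10⁻⁷ J

For quasistatic motion the external work equals the change in potential energy: W_ext = qΔV = q(V_B − V_A).
At A: distances to the source charges are 2.41 m, 0.293 m; V_A = Σ kqᵢ/rᵢ = -227 V.
At B: distances to the source charges are 2.14 m, 0.561 m; V_B = Σ kqᵢ/rᵢ = -113 V.
ΔV = V_B − V_A = 114 V.
W_ext = qΔV = (-6.63×10⁻⁹ C)(114 V) = -7.56×10⁻⁷ J.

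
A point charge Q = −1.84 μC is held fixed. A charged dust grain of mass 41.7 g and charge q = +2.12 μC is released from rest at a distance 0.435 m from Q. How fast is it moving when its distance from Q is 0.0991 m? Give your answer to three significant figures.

3.62 m/s

Only the electrostatic force acts, so mechanical energy is conserved: ½mv² = U₁ − U₂ = kQq(1/r₁ − 1/r₂).
U₁ − U₂ = (8.99×10⁹ N·m²/C²)(-1.84×10⁻⁶ C)(2.12×10⁻⁶ C)(1/0.435 − 1/0.0991) = 0.273 J.
v = √(2·0.273/0.0417) = 3.62 m/s.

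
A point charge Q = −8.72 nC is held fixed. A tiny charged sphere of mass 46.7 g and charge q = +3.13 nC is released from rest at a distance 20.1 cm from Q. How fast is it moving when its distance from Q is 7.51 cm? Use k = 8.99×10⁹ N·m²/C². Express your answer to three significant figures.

9.36×10⁻³ m/s

Only the electrostatic force acts, so mechanical energy is conserved: ½mv² = U₁ − U₂ = kQq(1/r₁ − 1/r₂).
U₁ − U₂ = (8.99×10⁹ N·m²/C²)(-8.72×10⁻⁹ C)(3.13×10⁻⁹ C)(1/0.201 − 1/0.0751) = 2.05×10⁻⁶ J.
v = √(2·2.05×10⁻⁶/0.0467) = 9.36×10⁻³ m/s.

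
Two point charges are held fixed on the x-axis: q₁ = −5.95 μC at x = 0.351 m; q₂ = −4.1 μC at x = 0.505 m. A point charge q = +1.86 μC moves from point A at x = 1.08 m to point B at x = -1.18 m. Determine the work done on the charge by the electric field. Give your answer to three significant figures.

The work done by the electric force is W_field = −ΔU = −q(V_B − V_A) = q(V_A − V_B).
At A: distances to the source charges are 0.729 m, 0.575 m; V_A = Σ kqᵢ/rᵢ = -1.37×10⁵ V.
At B: distances to the source charges are 1.53 m, 1.69 m; V_B = Σ kqᵢ/rᵢ = -5.68×10⁴ V.
ΔV = V_B − V_A = 8.07×10⁴ V.
W_field = −qΔV = −(1.86×10⁻⁶ C)(8.07×10⁴ V) = -0.150 J.

-0.150 J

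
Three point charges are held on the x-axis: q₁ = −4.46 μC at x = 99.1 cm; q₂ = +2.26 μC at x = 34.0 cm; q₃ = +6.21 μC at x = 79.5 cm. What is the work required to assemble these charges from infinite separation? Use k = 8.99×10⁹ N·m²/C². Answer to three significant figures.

-1.13 J

The assembly work is the sum of pairwise potential energies, U = Σ_{i<j} kqᵢqⱼ/rᵢⱼ.
Pair separations: r₁₂ = 0.651 m, r₁₃ = 0.196 m, r₂₃ = 0.455 m.
U = (-0.139) + (-1.27) + (0.277) = -1.13 J.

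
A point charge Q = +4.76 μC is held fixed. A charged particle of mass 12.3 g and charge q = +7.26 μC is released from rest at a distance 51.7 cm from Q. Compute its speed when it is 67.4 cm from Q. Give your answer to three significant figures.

4.77 m/s

Only the electrostatic force acts, so mechanical energy is conserved: ½mv² = U₁ − U₂ = kQq(1/r₁ − 1/r₂).
U₁ − U₂ = (8.99×10⁹ N·m²/C²)(4.76×10⁻⁶ C)(7.26×10⁻⁶ C)(1/0.517 − 1/0.674) = 0.140 J.
v = √(2·0.140/0.0123) = 4.77 m/s.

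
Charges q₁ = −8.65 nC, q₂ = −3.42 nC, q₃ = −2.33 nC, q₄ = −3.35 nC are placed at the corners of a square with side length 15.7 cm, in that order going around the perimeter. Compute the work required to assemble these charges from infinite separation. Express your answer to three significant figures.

The assembly work is the sum of pairwise potential energies, U = Σ_{i<j} kqᵢqⱼ/rᵢⱼ.
The four side pairs have separation 0.157 m and the two diagonal pairs 0.222 m.
Summing all 6 pair terms gives U = 5.54×10⁻⁶ J.

5.54×10⁻⁶ J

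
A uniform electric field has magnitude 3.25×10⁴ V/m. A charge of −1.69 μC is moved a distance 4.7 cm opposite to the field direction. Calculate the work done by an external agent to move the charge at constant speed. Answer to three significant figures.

The potential change for a displacement 4.7 cm opposite to the field direction is ΔV = +Ed = 1530 V.
W_ext = qΔV = -2.58×10⁻³ J.

-2.58×10⁻³ J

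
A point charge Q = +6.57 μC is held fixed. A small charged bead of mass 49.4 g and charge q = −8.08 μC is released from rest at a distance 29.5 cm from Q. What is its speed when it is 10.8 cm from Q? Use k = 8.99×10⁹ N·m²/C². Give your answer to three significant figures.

10.6 m/s

Only the electrostatic force acts, so mechanical energy is conserved: ½mv² = U₁ − U₂ = kQq(1/r₁ − 1/r₂).
U₁ − U₂ = (8.99×10⁹ N·m²/C²)(6.57×10⁻⁶ C)(-8.08×10⁻⁶ C)(1/0.295 − 1/0.108) = 2.80 J.
v = √(2·2.80/0.0494) = 10.6 m/s.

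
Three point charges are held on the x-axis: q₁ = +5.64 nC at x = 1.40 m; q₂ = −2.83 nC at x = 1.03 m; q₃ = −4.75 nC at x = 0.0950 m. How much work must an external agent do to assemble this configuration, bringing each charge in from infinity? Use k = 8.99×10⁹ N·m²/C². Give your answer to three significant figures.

-4.43×10⁻⁷ J

The assembly work is the sum of pairwise potential energies, U = Σ_{i<j} kqᵢqⱼ/rᵢⱼ.
Pair separations: r₁₂ = 0.370 m, r₁₃ = 1.30 m, r₂₃ = 0.935 m.
U = (-3.88×10⁻⁷) + (-1.85×10⁻⁷) + (1.29×10⁻⁷) = -4.43×10⁻⁷ J.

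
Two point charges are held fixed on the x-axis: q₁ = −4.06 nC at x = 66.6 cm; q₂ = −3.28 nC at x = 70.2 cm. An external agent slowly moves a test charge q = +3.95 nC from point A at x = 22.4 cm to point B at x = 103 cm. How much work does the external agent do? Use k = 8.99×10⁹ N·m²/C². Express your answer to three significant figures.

-1.81×10⁻⁷ J

For quasistatic motion the external work equals the change in potential energy: W_ext = qΔV = q(V_B − V_A).
At A: distances to the source charges are 0.442 m, 0.478 m; V_A = Σ kqᵢ/rᵢ = -144 V.
At B: distances to the source charges are 0.364 m, 0.328 m; V_B = Σ kqᵢ/rᵢ = -190 V.
ΔV = V_B − V_A = -45.9 V.
W_ext = qΔV = (3.95×10⁻⁹ C)(-45.9 V) = -1.81×10⁻⁷ J.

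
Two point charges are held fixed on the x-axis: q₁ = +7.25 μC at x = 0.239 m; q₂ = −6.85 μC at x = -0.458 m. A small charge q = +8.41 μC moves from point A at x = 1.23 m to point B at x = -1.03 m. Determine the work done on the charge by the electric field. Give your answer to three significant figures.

The work done by the electric force is W_field = −ΔU = −q(V_B − V_A) = q(V_A − V_B).
At A: distances to the source charges are 0.991 m, 1.69 m; V_A = Σ kqᵢ/rᵢ = 2.93×10⁴ V.
At B: distances to the source charges are 1.27 m, 0.572 m; V_B = Σ kqᵢ/rᵢ = -5.63×10⁴ V.
ΔV = V_B − V_A = -8.56×10⁴ V.
W_field = −qΔV = −(8.41×10⁻⁶ C)(-8.56×10⁴ V) = 0.720 J.

0.720 J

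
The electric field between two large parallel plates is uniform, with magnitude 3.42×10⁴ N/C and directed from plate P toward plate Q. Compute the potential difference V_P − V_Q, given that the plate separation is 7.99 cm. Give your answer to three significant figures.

In a uniform field, potential decreases in the direction of E: ΔV = −E·d for a displacement d parallel to E.
Going from Q to P is a displacement of 7.99 cm opposite to the field, so V_P − V_Q = +Ed = 2730 V.

2730 V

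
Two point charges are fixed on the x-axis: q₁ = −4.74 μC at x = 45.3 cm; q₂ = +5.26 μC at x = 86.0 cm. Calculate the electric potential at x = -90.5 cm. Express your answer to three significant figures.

-4590 V

The total potential is the scalar sum of each charge's contribution, V = Σ kqᵢ/rᵢ.
Distances from the field point to each charge: r₁ = 1.36 m, r₂ = 1.77 m.
V = k[(-4.74×10⁻⁶)/(1.36) + (5.26×10⁻⁶)/(1.77)] = -4590 V.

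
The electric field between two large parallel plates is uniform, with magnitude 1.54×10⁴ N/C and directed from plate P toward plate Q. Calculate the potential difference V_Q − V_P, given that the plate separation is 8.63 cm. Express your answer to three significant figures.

-1330 V

In a uniform field, potential decreases in the direction of E: ΔV = −E·d for a displacement d parallel to E.
Going from P to Q is a displacement of 8.63 cm along the field, so V_Q − V_P = −Ed = -1330 V.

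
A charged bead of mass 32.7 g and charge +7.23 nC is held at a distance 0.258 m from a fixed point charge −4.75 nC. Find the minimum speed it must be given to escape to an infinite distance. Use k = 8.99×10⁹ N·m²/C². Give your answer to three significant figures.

8.56×10⁻³ m/s

To just escape, total mechanical energy must reach zero at infinity: ½mv²_min + U = 0, so ½mv²_min = −U = |kQq|/r.
|U| = |kQq|/r = (8.99×10⁹ N·m²/C²)(4.75×10⁻⁹)(7.23×10⁻⁹)/(0.258) = 1.20×10⁻⁶ J.
v_min = √(2|U|/m) = √(2·1.20×10⁻⁶/0.0327) = 8.56×10⁻³ m/s.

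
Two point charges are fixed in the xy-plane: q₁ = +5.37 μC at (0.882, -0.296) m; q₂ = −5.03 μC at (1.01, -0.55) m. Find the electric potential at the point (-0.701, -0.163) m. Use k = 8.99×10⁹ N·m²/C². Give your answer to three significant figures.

4610 V

The total potential is the scalar sum of each charge's contribution, V = Σ kqᵢ/rᵢ.
Distances from the field point to each charge: r₁ = 1.59 m, r₂ = 1.75 m.
V = k[(5.37×10⁻⁶)/(1.59) + (-5.03×10⁻⁶)/(1.75)] = 4610 V.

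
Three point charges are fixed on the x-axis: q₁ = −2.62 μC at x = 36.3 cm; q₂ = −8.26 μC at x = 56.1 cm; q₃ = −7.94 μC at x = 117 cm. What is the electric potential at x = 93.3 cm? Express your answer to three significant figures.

The total potential is the scalar sum of each charge's contribution, V = Σ kqᵢ/rᵢ.
Distances from the field point to each charge: r₁ = 0.570 m, r₂ = 0.372 m, r₃ = 0.237 m.
V = k[(-2.62×10⁻⁶)/(0.570) + (-8.26×10⁻⁶)/(0.372) + (-7.94×10⁻⁶)/(0.237)] = -5.42×10⁵ V.

-5.42×10⁵ V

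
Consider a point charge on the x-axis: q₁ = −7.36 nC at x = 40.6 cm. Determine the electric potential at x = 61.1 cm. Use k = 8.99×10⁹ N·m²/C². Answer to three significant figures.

Electric potential is a scalar, so the contributions from each charge add algebraically: V = Σ kqᵢ/rᵢ.
V = k[(-7.36×10⁻⁹)/(0.205)] = -323 V.

-323 V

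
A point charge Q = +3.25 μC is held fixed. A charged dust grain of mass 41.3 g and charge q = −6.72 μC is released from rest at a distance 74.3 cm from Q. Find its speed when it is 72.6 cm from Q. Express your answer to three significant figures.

0.547 m/s

Only the electrostatic force acts, so mechanical energy is conserved: ½mv² = U₁ − U₂ = kQq(1/r₁ − 1/r₂).
U₁ − U₂ = (8.99×10⁹ N·m²/C²)(3.25×10⁻⁶ C)(-6.72×10⁻⁶ C)(1/0.743 − 1/0.726) = 6.19×10⁻³ J.
v = √(2·6.19×10⁻³/0.0413) = 0.547 m/s.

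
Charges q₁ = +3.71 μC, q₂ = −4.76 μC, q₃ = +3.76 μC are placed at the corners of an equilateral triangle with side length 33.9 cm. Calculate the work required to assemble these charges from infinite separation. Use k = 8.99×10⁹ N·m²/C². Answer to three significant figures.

The work to assemble the configuration equals its total potential energy, U = Σ kqᵢqⱼ/rᵢⱼ over all pairs.
All three pair separations equal the side length, 0.339 m.
U = (-0.468) + (0.370) + (-0.475) = -0.573 J.

-0.573 J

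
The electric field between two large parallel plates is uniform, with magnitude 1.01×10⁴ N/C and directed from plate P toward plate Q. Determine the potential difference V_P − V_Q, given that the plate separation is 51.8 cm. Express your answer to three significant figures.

5230 V

In a uniform field, potential decreases in the direction of E: ΔV = −E·d for a displacement d parallel to E.
Going from Q to P is a displacement of 51.8 cm opposite to the field, so V_P − V_Q = +Ed = 5230 V.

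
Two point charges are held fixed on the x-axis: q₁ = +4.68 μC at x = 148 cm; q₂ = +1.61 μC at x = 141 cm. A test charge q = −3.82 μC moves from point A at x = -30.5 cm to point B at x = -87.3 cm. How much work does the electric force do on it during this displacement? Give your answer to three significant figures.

-0.0298 J

The work done by the electric force is W_field = −ΔU = −q(V_B − V_A) = q(V_A − V_B).
At A: distances to the source charges are 1.78 m, 1.71 m; V_A = Σ kqᵢ/rᵢ = 3.20×10⁴ V.
At B: distances to the source charges are 2.35 m, 2.28 m; V_B = Σ kqᵢ/rᵢ = 2.42×10⁴ V.
ΔV = V_B − V_A = -7790 V.
W_field = −qΔV = −(-3.82×10⁻⁶ C)(-7790 V) = -0.0298 J.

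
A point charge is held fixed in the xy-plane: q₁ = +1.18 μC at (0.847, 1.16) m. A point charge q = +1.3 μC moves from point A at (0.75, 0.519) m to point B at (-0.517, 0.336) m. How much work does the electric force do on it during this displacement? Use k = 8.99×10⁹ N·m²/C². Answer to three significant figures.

The work done by the electric force is W_field = −ΔU = −q(V_B − V_A) = q(V_A − V_B).
At A: distance to the source charge is 0.648 m; V_A = kq₁/r = 1.64×10⁴ V.
At B: distance to the source charge is 1.59 m; V_B = kq₁/r = 6660 V.
ΔV = V_B − V_A = -9710 V.
W_field = −qΔV = −(1.30×10⁻⁶ C)(-9710 V) = 0.0126 J.

0.0126 J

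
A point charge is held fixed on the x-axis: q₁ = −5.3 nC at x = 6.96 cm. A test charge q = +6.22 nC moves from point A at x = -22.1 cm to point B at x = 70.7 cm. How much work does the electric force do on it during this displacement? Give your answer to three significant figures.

The work done by the electric force is W_field = −ΔU = −q(V_B − V_A) = q(V_A − V_B).
At A: distance to the source charge is 0.291 m; V_A = kq₁/r = -164 V.
At B: distance to the source charge is 0.637 m; V_B = kq₁/r = -74.8 V.
ΔV = V_B − V_A = 89.2 V.
W_field = −qΔV = −(6.22×10⁻⁹ C)(89.2 V) = -5.55×10⁻⁷ J.

-5.55×10⁻⁷ J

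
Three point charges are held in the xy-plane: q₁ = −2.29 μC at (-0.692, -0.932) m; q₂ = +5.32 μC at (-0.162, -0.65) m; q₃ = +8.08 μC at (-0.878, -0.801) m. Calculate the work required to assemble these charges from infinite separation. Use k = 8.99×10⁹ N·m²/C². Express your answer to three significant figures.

-0.386 J

The assembly work is the sum of pairwise potential energies, U = Σ_{i<j} kqᵢqⱼ/rᵢⱼ.
Pair separations: r₁₂ = 0.600 m, r₁₃ = 0.228 m, r₂₃ = 0.732 m.
U = (-0.182) + (-0.731) + (0.528) = -0.386 J.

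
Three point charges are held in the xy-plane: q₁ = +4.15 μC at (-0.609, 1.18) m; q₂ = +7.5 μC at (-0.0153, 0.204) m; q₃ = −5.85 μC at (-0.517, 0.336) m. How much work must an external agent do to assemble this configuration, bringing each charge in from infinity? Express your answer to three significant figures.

The assembly work is the sum of pairwise potential energies, U = Σ_{i<j} kqᵢqⱼ/rᵢⱼ.
Pair separations: r₁₂ = 1.14 m, r₁₃ = 0.849 m, r₂₃ = 0.519 m.
U = (0.245) + (-0.257) + (-0.760) = -0.772 J.

-0.772 J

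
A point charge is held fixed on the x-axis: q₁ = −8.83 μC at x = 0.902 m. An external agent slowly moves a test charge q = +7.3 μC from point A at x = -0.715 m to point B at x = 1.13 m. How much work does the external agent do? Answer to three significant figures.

For quasistatic motion the external work equals the change in potential energy: W_ext = qΔV = q(V_B − V_A).
At A: distance to the source charge is 1.62 m; V_A = kq₁/r = -4.91×10⁴ V.
At B: distance to the source charge is 0.228 m; V_B = kq₁/r = -3.48×10⁵ V.
ΔV = V_B − V_A = -2.99×10⁵ V.
W_ext = qΔV = (7.30×10⁻⁶ C)(-2.99×10⁵ V) = -2.18 J.

-2.18 J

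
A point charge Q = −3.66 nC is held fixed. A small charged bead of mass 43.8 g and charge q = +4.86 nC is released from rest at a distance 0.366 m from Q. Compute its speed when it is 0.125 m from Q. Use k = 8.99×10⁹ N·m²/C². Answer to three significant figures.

Only the electrostatic force acts, so mechanical energy is conserved: ½mv² = U₁ − U₂ = kQq(1/r₁ − 1/r₂).
U₁ − U₂ = (8.99×10⁹ N·m²/C²)(-3.66×10⁻⁹ C)(4.86×10⁻⁹ C)(1/0.366 − 1/0.125) = 8.42×10⁻⁷ J.
v = √(2·8.42×10⁻⁷/0.0438) = 6.20×10⁻³ m/s.

6.20×10⁻³ m/s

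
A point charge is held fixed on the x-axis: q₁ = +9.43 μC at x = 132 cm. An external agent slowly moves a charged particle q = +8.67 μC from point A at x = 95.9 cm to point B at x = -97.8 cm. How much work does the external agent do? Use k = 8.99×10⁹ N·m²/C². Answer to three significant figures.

For quasistatic motion the external work equals the change in potential energy: W_ext = qΔV = q(V_B − V_A).
At A: distance to the source charge is 0.361 m; V_A = kq₁/r = 2.35×10⁵ V.
At B: distance to the source charge is 2.30 m; V_B = kq₁/r = 3.69×10⁴ V.
ΔV = V_B − V_A = -1.98×10⁵ V.
W_ext = qΔV = (8.67×10⁻⁶ C)(-1.98×10⁵ V) = -1.72 J.

-1.72 J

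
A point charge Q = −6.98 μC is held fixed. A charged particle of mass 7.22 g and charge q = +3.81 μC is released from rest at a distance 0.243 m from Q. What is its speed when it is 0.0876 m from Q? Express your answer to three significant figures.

Only the electrostatic force acts, so mechanical energy is conserved: ½mv² = U₁ − U₂ = kQq(1/r₁ − 1/r₂).
U₁ − U₂ = (8.99×10⁹ N·m²/C²)(-6.98×10⁻⁶ C)(3.81×10⁻⁶ C)(1/0.243 − 1/0.0876) = 1.75 J.
v = √(2·1.75/7.22×10⁻³) = 22.0 m/s.

22.0 m/s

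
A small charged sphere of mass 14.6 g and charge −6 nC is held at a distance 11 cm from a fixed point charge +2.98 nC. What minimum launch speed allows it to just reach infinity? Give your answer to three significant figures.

0.0141 m/s

To just escape, total mechanical energy must reach zero at infinity: ½mv²_min + U = 0, so ½mv²_min = −U = |kQq|/r.
|U| = |kQq|/r = (8.99×10⁹ N·m²/C²)(2.98×10⁻⁹)(6.00×10⁻⁹)/(0.110) = 1.46×10⁻⁶ J.
v_min = √(2|U|/m) = √(2·1.46×10⁻⁶/0.0146) = 0.0141 m/s.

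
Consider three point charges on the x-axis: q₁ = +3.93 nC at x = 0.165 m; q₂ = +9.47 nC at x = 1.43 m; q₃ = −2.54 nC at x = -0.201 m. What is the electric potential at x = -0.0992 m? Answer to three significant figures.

-34.9 V

The total potential is the scalar sum of each charge's contribution, V = Σ kqᵢ/rᵢ.
Distances from the field point to each charge: r₁ = 0.264 m, r₂ = 1.53 m, r₃ = 0.102 m.
V = k[(3.93×10⁻⁹)/(0.264) + (9.47×10⁻⁹)/(1.53) + (-2.54×10⁻⁹)/(0.102)] = -34.9 V.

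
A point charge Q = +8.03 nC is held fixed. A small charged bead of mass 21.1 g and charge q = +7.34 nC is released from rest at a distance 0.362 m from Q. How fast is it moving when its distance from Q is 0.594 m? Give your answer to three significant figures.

Only the electrostatic force acts, so mechanical energy is conserved: ½mv² = U₁ − U₂ = kQq(1/r₁ − 1/r₂).
U₁ − U₂ = (8.99×10⁹ N·m²/C²)(8.03×10⁻⁹ C)(7.34×10⁻⁹ C)(1/0.362 − 1/0.594) = 5.72×10⁻⁷ J.
v = √(2·5.72×10⁻⁷/0.0211) = 7.36×10⁻³ m/s.

7.36×10⁻³ m/s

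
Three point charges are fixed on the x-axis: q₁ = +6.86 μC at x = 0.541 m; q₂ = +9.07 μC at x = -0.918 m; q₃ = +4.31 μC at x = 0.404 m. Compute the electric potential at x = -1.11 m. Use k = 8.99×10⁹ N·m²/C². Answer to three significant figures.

The total potential is the scalar sum of each charge's contribution, V = Σ kqᵢ/rᵢ.
Distances from the field point to each charge: r₁ = 1.65 m, r₂ = 0.192 m, r₃ = 1.51 m.
V = k[(6.86×10⁻⁶)/(1.65) + (9.07×10⁻⁶)/(0.192) + (4.31×10⁻⁶)/(1.51)] = 4.88×10⁵ V.

4.88×10⁵ V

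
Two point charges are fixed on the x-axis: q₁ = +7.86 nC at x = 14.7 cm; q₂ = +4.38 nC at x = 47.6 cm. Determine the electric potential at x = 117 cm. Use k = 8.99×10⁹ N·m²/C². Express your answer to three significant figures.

126 V

The total potential is the scalar sum of each charge's contribution, V = Σ kqᵢ/rᵢ.
Distances from the field point to each charge: r₁ = 1.02 m, r₂ = 0.694 m.
V = k[(7.86×10⁻⁹)/(1.02) + (4.38×10⁻⁹)/(0.694)] = 126 V.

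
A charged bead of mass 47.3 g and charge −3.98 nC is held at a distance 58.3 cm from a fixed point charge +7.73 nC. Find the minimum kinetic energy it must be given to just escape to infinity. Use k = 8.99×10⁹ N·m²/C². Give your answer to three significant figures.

4.74×10⁻⁷ J

To just escape, total mechanical energy must reach zero at infinity: ½mv²_min + U = 0, so ½mv²_min = −U = |kQq|/r.
|U| = |kQq|/r = (8.99×10⁹ N·m²/C²)(7.73×10⁻⁹)(3.98×10⁻⁹)/(0.583) = 4.74×10⁻⁷ J.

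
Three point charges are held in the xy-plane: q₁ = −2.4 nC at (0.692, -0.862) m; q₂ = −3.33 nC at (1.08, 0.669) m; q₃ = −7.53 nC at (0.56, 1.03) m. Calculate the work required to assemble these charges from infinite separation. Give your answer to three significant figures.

4.87×10⁻⁷ J

The work to assemble the configuration equals its total potential energy, U = Σ kqᵢqⱼ/rᵢⱼ over all pairs.
Pair separations: r₁₂ = 1.58 m, r₁₃ = 1.90 m, r₂₃ = 0.633 m.
U = (4.55×10⁻⁸) + (8.57×10⁻⁸) + (3.56×10⁻⁷) = 4.87×10⁻⁷ J.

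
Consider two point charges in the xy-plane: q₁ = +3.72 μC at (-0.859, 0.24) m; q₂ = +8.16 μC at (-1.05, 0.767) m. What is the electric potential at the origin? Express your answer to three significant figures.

9.39×10⁴ V

The total potential is the scalar sum of each charge's contribution, V = Σ kqᵢ/rᵢ.
Distances from the field point to each charge: r₁ = 0.892 m, r₂ = 1.30 m.
V = k[(3.72×10⁻⁶)/(0.892) + (8.16×10⁻⁶)/(1.30)] = 9.39×10⁴ V.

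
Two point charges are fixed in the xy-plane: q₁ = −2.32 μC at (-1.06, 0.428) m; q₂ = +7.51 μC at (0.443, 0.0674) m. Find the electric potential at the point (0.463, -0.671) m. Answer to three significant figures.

8.03×10⁴ V

The total potential is the scalar sum of each charge's contribution, V = Σ kqᵢ/rᵢ.
Distances from the field point to each charge: r₁ = 1.88 m, r₂ = 0.739 m.
V = k[(-2.32×10⁻⁶)/(1.88) + (7.51×10⁻⁶)/(0.739)] = 8.03×10⁴ V.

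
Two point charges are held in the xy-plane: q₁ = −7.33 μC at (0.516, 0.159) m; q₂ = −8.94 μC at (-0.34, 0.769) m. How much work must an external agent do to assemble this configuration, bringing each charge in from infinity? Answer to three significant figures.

The assembly work is the sum of pairwise potential energies, U = Σ_{i<j} kqᵢqⱼ/rᵢⱼ.
Pair separations: r₁₂ = 1.05 m.
U = (0.560) = 0.560 J.

0.560 J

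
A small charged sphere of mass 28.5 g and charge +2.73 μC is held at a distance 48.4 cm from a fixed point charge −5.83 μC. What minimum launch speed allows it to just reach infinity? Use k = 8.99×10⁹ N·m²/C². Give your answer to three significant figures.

To just escape, total mechanical energy must reach zero at infinity: ½mv²_min + U = 0, so ½mv²_min = −U = |kQq|/r.
|U| = |kQq|/r = (8.99×10⁹ N·m²/C²)(5.83×10⁻⁶)(2.73×10⁻⁶)/(0.484) = 0.296 J.
v_min = √(2|U|/m) = √(2·0.296/0.0285) = 4.55 m/s.

4.55 m/s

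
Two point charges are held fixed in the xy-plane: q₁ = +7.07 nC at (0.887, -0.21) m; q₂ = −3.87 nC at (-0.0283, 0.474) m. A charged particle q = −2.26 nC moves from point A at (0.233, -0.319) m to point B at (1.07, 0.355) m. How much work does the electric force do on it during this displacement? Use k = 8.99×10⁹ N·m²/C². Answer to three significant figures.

4.82×10⁻⁸ J

The work done by the electric force is W_field = −ΔU = −q(V_B − V_A) = q(V_A − V_B).
At A: distances to the source charges are 0.663 m, 0.835 m; V_A = Σ kqᵢ/rᵢ = 54.2 V.
At B: distances to the source charges are 0.594 m, 1.10 m; V_B = Σ kqᵢ/rᵢ = 75.5 V.
ΔV = V_B − V_A = 21.3 V.
W_field = −qΔV = −(-2.26×10⁻⁹ C)(21.3 V) = 4.82×10⁻⁸ J.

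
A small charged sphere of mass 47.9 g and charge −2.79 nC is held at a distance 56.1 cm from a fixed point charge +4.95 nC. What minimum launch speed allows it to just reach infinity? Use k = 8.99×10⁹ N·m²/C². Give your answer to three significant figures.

To just escape, total mechanical energy must reach zero at infinity: ½mv²_min + U = 0, so ½mv²_min = −U = |kQq|/r.
|U| = |kQq|/r = (8.99×10⁹ N·m²/C²)(4.95×10⁻⁹)(2.79×10⁻⁹)/(0.561) = 2.21×10⁻⁷ J.
v_min = √(2|U|/m) = √(2·2.21×10⁻⁷/0.0479) = 3.04×10⁻³ m/s.

3.04×10⁻³ m/s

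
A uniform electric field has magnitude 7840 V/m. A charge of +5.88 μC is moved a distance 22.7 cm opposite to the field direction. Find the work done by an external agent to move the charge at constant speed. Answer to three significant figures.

0.0105 J

The potential change for a displacement 22.7 cm opposite to the field direction is ΔV = +Ed = 1780 V.
W_ext = qΔV = 0.0105 J.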